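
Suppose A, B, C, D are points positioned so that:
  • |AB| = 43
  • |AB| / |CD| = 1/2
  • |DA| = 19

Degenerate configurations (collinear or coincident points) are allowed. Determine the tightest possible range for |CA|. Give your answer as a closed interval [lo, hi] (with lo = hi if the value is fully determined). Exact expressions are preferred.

|AB| ∈ {43}
|AD| ∈ {19}
|CD| ∈ {86}
|BD| ∈ [24, 62]
|AC| ∈ [67, 105]
|BC| ∈ [24, 148]

|CA| ∈ [67, 105]  (≈ [67.0000, 105.0000])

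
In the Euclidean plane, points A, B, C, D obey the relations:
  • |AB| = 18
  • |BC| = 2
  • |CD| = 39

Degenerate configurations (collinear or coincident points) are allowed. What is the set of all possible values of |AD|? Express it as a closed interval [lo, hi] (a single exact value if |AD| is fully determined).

|AB| ∈ {18}
|BC| ∈ {2}
|CD| ∈ {39}
|AC| ∈ [16, 20]
|BD| ∈ [37, 41]
|AD| ∈ [19, 59]

|AD| ∈ [19, 59]  (≈ [19.0000, 59.0000])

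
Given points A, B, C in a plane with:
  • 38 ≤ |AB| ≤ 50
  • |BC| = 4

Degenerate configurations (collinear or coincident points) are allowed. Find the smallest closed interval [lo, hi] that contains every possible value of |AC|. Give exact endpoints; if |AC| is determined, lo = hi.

|AC| ∈ [34, 54]  (≈ [34.0000, 54.0000])

|AB| ∈ [38, 50]
|BC| ∈ {4}
|AC| ∈ [34, 54]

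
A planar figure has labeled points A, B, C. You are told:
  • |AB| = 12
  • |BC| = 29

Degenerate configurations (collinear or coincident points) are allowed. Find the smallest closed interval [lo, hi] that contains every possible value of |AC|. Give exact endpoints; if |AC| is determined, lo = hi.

|AB| ∈ {12}
|BC| ∈ {29}
|AC| ∈ [17, 41]

|AC| ∈ [17, 41]  (≈ [17.0000, 41.0000])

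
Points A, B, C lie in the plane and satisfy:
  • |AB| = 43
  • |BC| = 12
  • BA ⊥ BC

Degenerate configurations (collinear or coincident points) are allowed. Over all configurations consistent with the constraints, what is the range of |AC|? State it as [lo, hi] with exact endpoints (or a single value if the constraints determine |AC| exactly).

|AC| = √(1993)  (≈ 44.6430)

|AB| ∈ {43}
|BC| ∈ {12}
|AC| ∈ {√(1993)}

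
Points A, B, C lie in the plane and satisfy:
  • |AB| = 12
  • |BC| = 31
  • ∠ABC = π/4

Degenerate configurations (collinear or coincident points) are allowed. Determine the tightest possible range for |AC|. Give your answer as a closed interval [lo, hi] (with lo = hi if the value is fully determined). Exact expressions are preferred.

|AB| ∈ {12}
|BC| ∈ {31}
|AC| ∈ {√(1105 - 372·√(2))}

|AC| = √(1105 - 372·√(2))  (≈ 24.0606)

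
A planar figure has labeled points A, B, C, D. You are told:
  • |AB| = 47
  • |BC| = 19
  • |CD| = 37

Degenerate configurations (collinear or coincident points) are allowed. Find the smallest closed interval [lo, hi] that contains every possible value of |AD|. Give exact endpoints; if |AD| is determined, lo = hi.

|AB| ∈ {47}
|BC| ∈ {19}
|CD| ∈ {37}
|AC| ∈ [28, 66]
|BD| ∈ [18, 56]
|AD| ∈ [0, 103]

|AD| ∈ [0, 103]  (≈ [0.0000, 103.0000])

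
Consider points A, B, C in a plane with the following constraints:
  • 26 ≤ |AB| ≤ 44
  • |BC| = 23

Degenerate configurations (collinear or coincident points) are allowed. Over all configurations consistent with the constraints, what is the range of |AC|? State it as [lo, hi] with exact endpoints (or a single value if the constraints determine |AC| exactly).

|AC| ∈ [3, 67]  (≈ [3.0000, 67.0000])

|AB| ∈ [26, 44]
|BC| ∈ {23}
|AC| ∈ [3, 67]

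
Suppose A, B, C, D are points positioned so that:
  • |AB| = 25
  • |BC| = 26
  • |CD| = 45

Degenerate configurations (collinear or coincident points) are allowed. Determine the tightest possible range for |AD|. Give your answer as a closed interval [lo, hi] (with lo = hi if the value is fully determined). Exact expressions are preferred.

|AD| ∈ [0, 96]  (≈ [0.0000, 96.0000])

|AB| ∈ {25}
|BC| ∈ {26}
|CD| ∈ {45}
|AC| ∈ [1, 51]
|BD| ∈ [19, 71]
|AD| ∈ [0, 96]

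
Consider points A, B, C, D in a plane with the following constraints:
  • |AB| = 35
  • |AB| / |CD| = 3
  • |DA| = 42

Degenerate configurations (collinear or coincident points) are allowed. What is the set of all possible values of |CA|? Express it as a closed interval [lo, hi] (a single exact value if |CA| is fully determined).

|CA| ∈ [91/3, 161/3]  (≈ [30.3333, 53.6667])

|AB| ∈ {35}
|AD| ∈ {42}
|CD| ∈ {35/3}
|BD| ∈ [7, 77]
|AC| ∈ [91/3, 161/3]
|BC| ∈ [0, 266/3]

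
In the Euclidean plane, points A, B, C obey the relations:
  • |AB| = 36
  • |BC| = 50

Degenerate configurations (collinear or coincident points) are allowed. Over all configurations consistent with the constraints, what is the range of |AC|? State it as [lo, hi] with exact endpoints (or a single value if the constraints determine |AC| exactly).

|AB| ∈ {36}
|BC| ∈ {50}
|AC| ∈ [14, 86]

|AC| ∈ [14, 86]  (≈ [14.0000, 86.0000])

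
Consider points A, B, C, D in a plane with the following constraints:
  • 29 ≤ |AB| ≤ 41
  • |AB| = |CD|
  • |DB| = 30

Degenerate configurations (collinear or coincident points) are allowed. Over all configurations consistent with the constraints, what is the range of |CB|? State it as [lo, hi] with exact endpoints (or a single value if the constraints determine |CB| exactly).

|AB| ∈ [29, 41]
|BD| ∈ {30}
|CD| ∈ [29, 41]
|AD| ∈ [0, 71]
|BC| ∈ [0, 71]
|AC| ∈ [0, 112]

|CB| ∈ [0, 71]  (≈ [0.0000, 71.0000])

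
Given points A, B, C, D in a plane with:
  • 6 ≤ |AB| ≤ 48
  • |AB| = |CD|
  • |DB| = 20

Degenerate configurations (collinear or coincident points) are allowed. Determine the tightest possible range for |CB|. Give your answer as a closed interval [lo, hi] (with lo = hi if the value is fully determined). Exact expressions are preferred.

|CB| ∈ [0, 68]  (≈ [0.0000, 68.0000])

|AB| ∈ [6, 48]
|BD| ∈ {20}
|CD| ∈ [6, 48]
|AD| ∈ [0, 68]
|BC| ∈ [0, 68]
|AC| ∈ [0, 116]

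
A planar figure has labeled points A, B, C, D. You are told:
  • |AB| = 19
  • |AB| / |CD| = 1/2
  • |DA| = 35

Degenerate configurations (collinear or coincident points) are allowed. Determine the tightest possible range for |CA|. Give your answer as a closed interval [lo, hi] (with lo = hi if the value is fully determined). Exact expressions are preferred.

|CA| ∈ [3, 73]  (≈ [3.0000, 73.0000])

|AB| ∈ {19}
|AD| ∈ {35}
|CD| ∈ {38}
|BD| ∈ [16, 54]
|AC| ∈ [3, 73]
|BC| ∈ [0, 92]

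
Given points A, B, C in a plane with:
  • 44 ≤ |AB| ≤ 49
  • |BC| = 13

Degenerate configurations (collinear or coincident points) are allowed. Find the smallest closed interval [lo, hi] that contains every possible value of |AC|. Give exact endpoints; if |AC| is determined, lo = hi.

|AB| ∈ [44, 49]
|BC| ∈ {13}
|AC| ∈ [31, 62]

|AC| ∈ [31, 62]  (≈ [31.0000, 62.0000])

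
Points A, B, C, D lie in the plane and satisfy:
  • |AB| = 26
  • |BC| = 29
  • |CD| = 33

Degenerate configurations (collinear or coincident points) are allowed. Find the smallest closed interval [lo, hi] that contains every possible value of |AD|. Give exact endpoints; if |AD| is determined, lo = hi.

|AB| ∈ {26}
|BC| ∈ {29}
|CD| ∈ {33}
|AC| ∈ [3, 55]
|BD| ∈ [4, 62]
|AD| ∈ [0, 88]

|AD| ∈ [0, 88]  (≈ [0.0000, 88.0000])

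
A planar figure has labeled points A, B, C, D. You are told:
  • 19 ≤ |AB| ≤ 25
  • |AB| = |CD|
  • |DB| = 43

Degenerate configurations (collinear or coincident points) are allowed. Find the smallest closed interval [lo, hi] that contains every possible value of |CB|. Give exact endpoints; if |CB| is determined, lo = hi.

|AB| ∈ [19, 25]
|BD| ∈ {43}
|CD| ∈ [19, 25]
|AD| ∈ [18, 68]
|BC| ∈ [18, 68]
|AC| ∈ [0, 93]

|CB| ∈ [18, 68]  (≈ [18.0000, 68.0000])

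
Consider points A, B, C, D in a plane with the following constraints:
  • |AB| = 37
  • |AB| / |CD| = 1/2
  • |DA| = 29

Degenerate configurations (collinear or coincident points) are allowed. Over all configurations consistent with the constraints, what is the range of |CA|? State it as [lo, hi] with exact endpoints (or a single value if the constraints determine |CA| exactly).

|CA| ∈ [45, 103]  (≈ [45.0000, 103.0000])

|AB| ∈ {37}
|AD| ∈ {29}
|CD| ∈ {74}
|BD| ∈ [8, 66]
|AC| ∈ [45, 103]
|BC| ∈ [8, 140]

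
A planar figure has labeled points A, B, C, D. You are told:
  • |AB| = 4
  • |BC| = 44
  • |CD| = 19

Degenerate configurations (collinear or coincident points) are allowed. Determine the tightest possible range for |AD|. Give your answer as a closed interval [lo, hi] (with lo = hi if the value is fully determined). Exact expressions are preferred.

|AD| ∈ [21, 67]  (≈ [21.0000, 67.0000])

|AB| ∈ {4}
|BC| ∈ {44}
|CD| ∈ {19}
|AC| ∈ [40, 48]
|BD| ∈ [25, 63]
|AD| ∈ [21, 67]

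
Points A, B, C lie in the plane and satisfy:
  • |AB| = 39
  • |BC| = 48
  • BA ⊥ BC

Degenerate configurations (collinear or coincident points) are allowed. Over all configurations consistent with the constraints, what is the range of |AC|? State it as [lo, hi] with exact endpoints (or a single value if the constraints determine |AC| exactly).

|AB| ∈ {39}
|BC| ∈ {48}
|AC| ∈ {15·√(17)}

|AC| = 15·√(17)  (≈ 61.8466)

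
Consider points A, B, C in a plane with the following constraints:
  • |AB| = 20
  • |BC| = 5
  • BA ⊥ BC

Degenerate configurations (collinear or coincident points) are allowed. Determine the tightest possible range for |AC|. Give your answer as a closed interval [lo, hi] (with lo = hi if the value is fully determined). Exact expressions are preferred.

|AB| ∈ {20}
|BC| ∈ {5}
|AC| ∈ {5·√(17)}

|AC| = 5·√(17)  (≈ 20.6155)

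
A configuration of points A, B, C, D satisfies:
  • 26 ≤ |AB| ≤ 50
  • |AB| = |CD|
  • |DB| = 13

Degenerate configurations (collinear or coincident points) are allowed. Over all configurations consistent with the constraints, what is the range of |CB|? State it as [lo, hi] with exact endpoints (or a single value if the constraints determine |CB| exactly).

|AB| ∈ [26, 50]
|BD| ∈ {13}
|CD| ∈ [26, 50]
|AD| ∈ [13, 63]
|BC| ∈ [13, 63]
|AC| ∈ [0, 113]

|CB| ∈ [13, 63]  (≈ [13.0000, 63.0000])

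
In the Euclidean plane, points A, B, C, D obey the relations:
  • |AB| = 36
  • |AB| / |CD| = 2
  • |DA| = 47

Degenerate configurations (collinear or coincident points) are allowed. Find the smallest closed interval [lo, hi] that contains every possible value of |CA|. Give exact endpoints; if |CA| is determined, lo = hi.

|AB| ∈ {36}
|AD| ∈ {47}
|CD| ∈ {18}
|BD| ∈ [11, 83]
|AC| ∈ [29, 65]
|BC| ∈ [0, 101]

|CA| ∈ [29, 65]  (≈ [29.0000, 65.0000])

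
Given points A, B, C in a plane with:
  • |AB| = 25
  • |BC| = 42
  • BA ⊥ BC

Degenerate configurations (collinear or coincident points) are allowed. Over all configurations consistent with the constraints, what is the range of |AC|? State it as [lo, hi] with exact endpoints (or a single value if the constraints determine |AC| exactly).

|AB| ∈ {25}
|BC| ∈ {42}
|AC| ∈ {√(2389)}

|AC| = √(2389)  (≈ 48.8774)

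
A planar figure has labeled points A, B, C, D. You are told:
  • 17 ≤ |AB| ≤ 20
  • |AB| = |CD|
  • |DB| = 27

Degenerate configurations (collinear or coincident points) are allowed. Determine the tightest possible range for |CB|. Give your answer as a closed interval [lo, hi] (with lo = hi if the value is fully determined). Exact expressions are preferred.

|AB| ∈ [17, 20]
|BD| ∈ {27}
|CD| ∈ [17, 20]
|AD| ∈ [7, 47]
|BC| ∈ [7, 47]
|AC| ∈ [0, 67]

|CB| ∈ [7, 47]  (≈ [7.0000, 47.0000])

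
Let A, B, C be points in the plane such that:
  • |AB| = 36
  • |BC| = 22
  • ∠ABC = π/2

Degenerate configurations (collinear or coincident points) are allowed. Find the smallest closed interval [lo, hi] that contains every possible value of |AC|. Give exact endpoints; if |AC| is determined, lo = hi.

|AC| = 2·√(445)  (≈ 42.1900)

|AB| ∈ {36}
|BC| ∈ {22}
|AC| ∈ {2·√(445)}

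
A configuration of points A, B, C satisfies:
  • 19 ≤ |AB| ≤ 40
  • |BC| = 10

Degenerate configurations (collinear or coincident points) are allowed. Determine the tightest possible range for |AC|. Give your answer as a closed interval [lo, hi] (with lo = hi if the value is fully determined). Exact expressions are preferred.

|AC| ∈ [9, 50]  (≈ [9.0000, 50.0000])

|AB| ∈ [19, 40]
|BC| ∈ {10}
|AC| ∈ [9, 50]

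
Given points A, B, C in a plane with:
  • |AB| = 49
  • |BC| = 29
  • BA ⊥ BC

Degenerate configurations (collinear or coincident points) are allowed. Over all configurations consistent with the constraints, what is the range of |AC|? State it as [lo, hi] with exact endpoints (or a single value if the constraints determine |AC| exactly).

|AC| = √(3242)  (≈ 56.9386)

|AB| ∈ {49}
|BC| ∈ {29}
|AC| ∈ {√(3242)}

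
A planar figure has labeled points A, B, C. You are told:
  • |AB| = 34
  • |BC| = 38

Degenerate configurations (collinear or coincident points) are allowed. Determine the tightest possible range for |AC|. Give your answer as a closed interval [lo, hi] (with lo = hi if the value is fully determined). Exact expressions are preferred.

|AC| ∈ [4, 72]  (≈ [4.0000, 72.0000])

|AB| ∈ {34}
|BC| ∈ {38}
|AC| ∈ [4, 72]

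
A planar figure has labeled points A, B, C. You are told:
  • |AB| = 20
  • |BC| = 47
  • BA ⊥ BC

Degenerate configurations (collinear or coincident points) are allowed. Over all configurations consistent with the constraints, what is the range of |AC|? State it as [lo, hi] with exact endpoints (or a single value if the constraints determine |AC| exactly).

|AB| ∈ {20}
|BC| ∈ {47}
|AC| ∈ {√(2609)}

|AC| = √(2609)  (≈ 51.0784)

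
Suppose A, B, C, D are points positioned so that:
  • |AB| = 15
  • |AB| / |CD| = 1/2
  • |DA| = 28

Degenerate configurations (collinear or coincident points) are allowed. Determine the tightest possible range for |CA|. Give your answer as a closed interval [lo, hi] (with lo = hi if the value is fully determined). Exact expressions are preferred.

|CA| ∈ [2, 58]  (≈ [2.0000, 58.0000])

|AB| ∈ {15}
|AD| ∈ {28}
|CD| ∈ {30}
|BD| ∈ [13, 43]
|AC| ∈ [2, 58]
|BC| ∈ [0, 73]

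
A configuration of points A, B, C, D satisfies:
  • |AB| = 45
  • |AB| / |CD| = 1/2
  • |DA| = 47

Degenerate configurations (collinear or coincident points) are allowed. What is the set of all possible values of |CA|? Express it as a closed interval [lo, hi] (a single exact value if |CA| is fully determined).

|AB| ∈ {45}
|AD| ∈ {47}
|CD| ∈ {90}
|BD| ∈ [2, 92]
|AC| ∈ [43, 137]
|BC| ∈ [0, 182]

|CA| ∈ [43, 137]  (≈ [43.0000, 137.0000])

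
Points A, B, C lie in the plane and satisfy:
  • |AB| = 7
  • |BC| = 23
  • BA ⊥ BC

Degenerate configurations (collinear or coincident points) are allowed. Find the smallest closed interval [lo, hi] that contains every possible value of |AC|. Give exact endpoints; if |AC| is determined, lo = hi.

|AB| ∈ {7}
|BC| ∈ {23}
|AC| ∈ {17·√(2)}

|AC| = 17·√(2)  (≈ 24.0416)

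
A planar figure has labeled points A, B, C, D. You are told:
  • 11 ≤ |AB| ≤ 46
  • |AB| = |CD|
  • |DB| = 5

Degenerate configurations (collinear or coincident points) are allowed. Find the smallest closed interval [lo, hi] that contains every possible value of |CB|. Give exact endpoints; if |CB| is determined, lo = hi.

|CB| ∈ [6, 51]  (≈ [6.0000, 51.0000])

|AB| ∈ [11, 46]
|BD| ∈ {5}
|CD| ∈ [11, 46]
|AD| ∈ [6, 51]
|BC| ∈ [6, 51]
|AC| ∈ [0, 97]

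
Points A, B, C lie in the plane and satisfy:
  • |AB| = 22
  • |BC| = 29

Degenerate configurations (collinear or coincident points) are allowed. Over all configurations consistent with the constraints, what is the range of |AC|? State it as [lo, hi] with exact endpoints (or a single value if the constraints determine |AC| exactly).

|AB| ∈ {22}
|BC| ∈ {29}
|AC| ∈ [7, 51]

|AC| ∈ [7, 51]  (≈ [7.0000, 51.0000])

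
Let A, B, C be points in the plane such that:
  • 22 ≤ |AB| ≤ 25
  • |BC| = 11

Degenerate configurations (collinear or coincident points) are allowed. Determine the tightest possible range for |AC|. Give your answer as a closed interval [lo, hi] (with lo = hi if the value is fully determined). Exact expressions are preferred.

|AB| ∈ [22, 25]
|BC| ∈ {11}
|AC| ∈ [11, 36]

|AC| ∈ [11, 36]  (≈ [11.0000, 36.0000])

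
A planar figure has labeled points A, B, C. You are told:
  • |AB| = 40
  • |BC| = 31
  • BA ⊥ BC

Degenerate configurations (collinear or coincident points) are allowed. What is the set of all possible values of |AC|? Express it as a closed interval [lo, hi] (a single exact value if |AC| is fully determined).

|AB| ∈ {40}
|BC| ∈ {31}
|AC| ∈ {√(2561)}

|AC| = √(2561)  (≈ 50.6063)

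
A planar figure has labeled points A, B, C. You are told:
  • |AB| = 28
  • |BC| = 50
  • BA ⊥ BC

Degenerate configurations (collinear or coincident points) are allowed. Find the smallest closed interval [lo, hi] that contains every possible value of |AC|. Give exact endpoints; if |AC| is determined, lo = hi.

|AB| ∈ {28}
|BC| ∈ {50}
|AC| ∈ {2·√(821)}

|AC| = 2·√(821)  (≈ 57.3062)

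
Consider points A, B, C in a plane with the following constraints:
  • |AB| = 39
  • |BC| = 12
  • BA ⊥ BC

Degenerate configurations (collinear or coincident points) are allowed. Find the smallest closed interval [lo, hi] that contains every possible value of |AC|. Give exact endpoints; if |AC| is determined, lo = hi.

|AC| = 3·√(185)  (≈ 40.8044)

|AB| ∈ {39}
|BC| ∈ {12}
|AC| ∈ {3·√(185)}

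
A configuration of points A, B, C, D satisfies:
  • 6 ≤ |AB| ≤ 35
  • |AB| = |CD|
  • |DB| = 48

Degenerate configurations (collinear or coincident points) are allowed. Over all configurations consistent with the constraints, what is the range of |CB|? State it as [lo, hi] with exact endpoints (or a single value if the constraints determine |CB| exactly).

|CB| ∈ [13, 83]  (≈ [13.0000, 83.0000])

|AB| ∈ [6, 35]
|BD| ∈ {48}
|CD| ∈ [6, 35]
|AD| ∈ [13, 83]
|BC| ∈ [13, 83]
|AC| ∈ [0, 118]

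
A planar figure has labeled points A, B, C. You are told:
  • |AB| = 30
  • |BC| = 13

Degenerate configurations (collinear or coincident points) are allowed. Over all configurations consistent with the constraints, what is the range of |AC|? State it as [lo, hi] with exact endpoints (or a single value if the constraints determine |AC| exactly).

|AB| ∈ {30}
|BC| ∈ {13}
|AC| ∈ [17, 43]

|AC| ∈ [17, 43]  (≈ [17.0000, 43.0000])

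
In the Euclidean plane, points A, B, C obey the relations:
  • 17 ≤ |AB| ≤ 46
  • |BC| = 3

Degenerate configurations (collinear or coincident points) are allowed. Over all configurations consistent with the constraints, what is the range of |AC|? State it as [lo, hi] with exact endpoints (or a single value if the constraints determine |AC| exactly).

|AB| ∈ [17, 46]
|BC| ∈ {3}
|AC| ∈ [14, 49]

|AC| ∈ [14, 49]  (≈ [14.0000, 49.0000])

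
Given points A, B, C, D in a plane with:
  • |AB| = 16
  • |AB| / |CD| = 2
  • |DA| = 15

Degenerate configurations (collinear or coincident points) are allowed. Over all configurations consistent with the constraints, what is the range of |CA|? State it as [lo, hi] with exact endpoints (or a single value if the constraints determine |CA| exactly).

|AB| ∈ {16}
|AD| ∈ {15}
|CD| ∈ {8}
|BD| ∈ [1, 31]
|AC| ∈ [7, 23]
|BC| ∈ [0, 39]

|CA| ∈ [7, 23]  (≈ [7.0000, 23.0000])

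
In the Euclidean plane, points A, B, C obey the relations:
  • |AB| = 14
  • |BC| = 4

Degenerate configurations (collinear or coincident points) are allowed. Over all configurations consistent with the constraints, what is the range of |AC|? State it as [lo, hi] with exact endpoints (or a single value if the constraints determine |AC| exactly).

|AC| ∈ [10, 18]  (≈ [10.0000, 18.0000])

|AB| ∈ {14}
|BC| ∈ {4}
|AC| ∈ [10, 18]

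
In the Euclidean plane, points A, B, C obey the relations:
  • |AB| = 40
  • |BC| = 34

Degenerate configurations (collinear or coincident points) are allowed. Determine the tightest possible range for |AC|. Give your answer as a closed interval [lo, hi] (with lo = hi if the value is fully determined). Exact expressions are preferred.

|AB| ∈ {40}
|BC| ∈ {34}
|AC| ∈ [6, 74]

|AC| ∈ [6, 74]  (≈ [6.0000, 74.0000])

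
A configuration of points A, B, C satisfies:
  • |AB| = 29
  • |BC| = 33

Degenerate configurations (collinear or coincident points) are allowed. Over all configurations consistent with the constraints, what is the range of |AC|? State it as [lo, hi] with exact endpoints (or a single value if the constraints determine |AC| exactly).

|AB| ∈ {29}
|BC| ∈ {33}
|AC| ∈ [4, 62]

|AC| ∈ [4, 62]  (≈ [4.0000, 62.0000])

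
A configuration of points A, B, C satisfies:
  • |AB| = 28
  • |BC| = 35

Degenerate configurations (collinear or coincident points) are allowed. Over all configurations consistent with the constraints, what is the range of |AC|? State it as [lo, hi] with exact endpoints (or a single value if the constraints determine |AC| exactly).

|AB| ∈ {28}
|BC| ∈ {35}
|AC| ∈ [7, 63]

|AC| ∈ [7, 63]  (≈ [7.0000, 63.0000])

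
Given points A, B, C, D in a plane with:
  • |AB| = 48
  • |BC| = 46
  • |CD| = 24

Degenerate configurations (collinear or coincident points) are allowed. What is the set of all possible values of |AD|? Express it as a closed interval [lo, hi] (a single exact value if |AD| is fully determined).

|AB| ∈ {48}
|BC| ∈ {46}
|CD| ∈ {24}
|AC| ∈ [2, 94]
|BD| ∈ [22, 70]
|AD| ∈ [0, 118]

|AD| ∈ [0, 118]  (≈ [0.0000, 118.0000])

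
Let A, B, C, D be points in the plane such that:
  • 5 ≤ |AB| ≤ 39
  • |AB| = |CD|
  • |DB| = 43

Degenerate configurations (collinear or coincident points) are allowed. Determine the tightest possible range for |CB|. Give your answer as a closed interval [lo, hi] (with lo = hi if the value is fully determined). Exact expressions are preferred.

|CB| ∈ [4, 82]  (≈ [4.0000, 82.0000])

|AB| ∈ [5, 39]
|BD| ∈ {43}
|CD| ∈ [5, 39]
|AD| ∈ [4, 82]
|BC| ∈ [4, 82]
|AC| ∈ [0, 121]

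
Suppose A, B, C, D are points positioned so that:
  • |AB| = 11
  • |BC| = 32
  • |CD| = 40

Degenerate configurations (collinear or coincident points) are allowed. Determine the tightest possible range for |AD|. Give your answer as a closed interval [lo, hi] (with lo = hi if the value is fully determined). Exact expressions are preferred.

|AB| ∈ {11}
|BC| ∈ {32}
|CD| ∈ {40}
|AC| ∈ [21, 43]
|BD| ∈ [8, 72]
|AD| ∈ [0, 83]

|AD| ∈ [0, 83]  (≈ [0.0000, 83.0000])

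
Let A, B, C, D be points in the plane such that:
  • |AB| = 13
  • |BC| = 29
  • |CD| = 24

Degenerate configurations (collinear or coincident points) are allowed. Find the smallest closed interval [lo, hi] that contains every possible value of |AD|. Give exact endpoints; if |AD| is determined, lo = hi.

|AD| ∈ [0, 66]  (≈ [0.0000, 66.0000])

|AB| ∈ {13}
|BC| ∈ {29}
|CD| ∈ {24}
|AC| ∈ [16, 42]
|BD| ∈ [5, 53]
|AD| ∈ [0, 66]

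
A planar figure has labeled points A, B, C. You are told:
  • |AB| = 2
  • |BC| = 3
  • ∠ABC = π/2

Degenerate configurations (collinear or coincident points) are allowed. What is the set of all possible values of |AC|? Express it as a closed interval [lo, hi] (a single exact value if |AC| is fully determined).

|AC| = √(13)  (≈ 3.6056)

|AB| ∈ {2}
|BC| ∈ {3}
|AC| ∈ {√(13)}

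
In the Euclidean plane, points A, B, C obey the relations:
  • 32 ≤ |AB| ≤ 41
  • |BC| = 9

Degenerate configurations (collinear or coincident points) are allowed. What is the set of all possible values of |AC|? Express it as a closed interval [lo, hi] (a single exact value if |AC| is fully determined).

|AC| ∈ [23, 50]  (≈ [23.0000, 50.0000])

|AB| ∈ [32, 41]
|BC| ∈ {9}
|AC| ∈ [23, 50]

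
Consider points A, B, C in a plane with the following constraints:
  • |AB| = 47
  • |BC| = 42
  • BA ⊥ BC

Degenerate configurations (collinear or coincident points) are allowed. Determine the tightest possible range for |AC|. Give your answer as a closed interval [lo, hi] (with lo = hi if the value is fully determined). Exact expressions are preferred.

|AB| ∈ {47}
|BC| ∈ {42}
|AC| ∈ {√(3973)}

|AC| = √(3973)  (≈ 63.0317)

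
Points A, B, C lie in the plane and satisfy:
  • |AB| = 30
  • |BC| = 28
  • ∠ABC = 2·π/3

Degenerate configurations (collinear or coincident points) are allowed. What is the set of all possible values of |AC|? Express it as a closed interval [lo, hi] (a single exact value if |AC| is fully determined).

|AC| = 2·√(631)  (≈ 50.2394)

|AB| ∈ {30}
|BC| ∈ {28}
|AC| ∈ {2·√(631)}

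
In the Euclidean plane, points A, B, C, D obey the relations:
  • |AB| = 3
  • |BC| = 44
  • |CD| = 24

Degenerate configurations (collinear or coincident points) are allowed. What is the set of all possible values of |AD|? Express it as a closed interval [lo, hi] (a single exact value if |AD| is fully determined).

|AB| ∈ {3}
|BC| ∈ {44}
|CD| ∈ {24}
|AC| ∈ [41, 47]
|BD| ∈ [20, 68]
|AD| ∈ [17, 71]

|AD| ∈ [17, 71]  (≈ [17.0000, 71.0000])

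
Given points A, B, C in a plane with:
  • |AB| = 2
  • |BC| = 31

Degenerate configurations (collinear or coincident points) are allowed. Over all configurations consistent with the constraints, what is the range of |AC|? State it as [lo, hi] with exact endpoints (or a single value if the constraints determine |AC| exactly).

|AB| ∈ {2}
|BC| ∈ {31}
|AC| ∈ [29, 33]

|AC| ∈ [29, 33]  (≈ [29.0000, 33.0000])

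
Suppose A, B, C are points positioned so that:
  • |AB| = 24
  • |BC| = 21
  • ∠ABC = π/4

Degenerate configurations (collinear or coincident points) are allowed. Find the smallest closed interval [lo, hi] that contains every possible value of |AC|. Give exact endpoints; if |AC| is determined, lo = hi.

|AC| = 3·√(113 - 56·√(2))  (≈ 17.4424)

|AB| ∈ {24}
|BC| ∈ {21}
|AC| ∈ {3·√(113 - 56·√(2))}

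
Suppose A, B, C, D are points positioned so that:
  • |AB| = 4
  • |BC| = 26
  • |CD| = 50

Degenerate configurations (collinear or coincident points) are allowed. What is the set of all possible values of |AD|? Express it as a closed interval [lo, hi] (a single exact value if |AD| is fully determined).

|AB| ∈ {4}
|BC| ∈ {26}
|CD| ∈ {50}
|AC| ∈ [22, 30]
|BD| ∈ [24, 76]
|AD| ∈ [20, 80]

|AD| ∈ [20, 80]  (≈ [20.0000, 80.0000])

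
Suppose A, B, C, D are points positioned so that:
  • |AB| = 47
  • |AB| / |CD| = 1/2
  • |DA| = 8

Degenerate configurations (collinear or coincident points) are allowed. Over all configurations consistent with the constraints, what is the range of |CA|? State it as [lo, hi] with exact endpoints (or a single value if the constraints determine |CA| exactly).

|CA| ∈ [86, 102]  (≈ [86.0000, 102.0000])

|AB| ∈ {47}
|AD| ∈ {8}
|CD| ∈ {94}
|BD| ∈ [39, 55]
|AC| ∈ [86, 102]
|BC| ∈ [39, 149]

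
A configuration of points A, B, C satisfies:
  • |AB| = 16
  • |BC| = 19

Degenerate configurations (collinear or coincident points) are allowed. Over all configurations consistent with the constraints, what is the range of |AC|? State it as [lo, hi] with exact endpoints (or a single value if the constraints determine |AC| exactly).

|AC| ∈ [3, 35]  (≈ [3.0000, 35.0000])

|AB| ∈ {16}
|BC| ∈ {19}
|AC| ∈ [3, 35]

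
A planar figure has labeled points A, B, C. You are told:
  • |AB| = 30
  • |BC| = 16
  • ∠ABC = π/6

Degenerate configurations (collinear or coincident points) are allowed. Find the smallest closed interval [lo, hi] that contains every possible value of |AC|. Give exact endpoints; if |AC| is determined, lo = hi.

|AB| ∈ {30}
|BC| ∈ {16}
|AC| ∈ {2·√(289 - 120·√(3))}

|AC| = 2·√(289 - 120·√(3))  (≈ 18.0171)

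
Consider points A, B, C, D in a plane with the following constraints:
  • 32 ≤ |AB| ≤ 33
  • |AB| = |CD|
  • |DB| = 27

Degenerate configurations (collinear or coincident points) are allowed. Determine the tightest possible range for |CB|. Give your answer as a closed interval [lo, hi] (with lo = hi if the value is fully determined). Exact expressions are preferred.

|AB| ∈ [32, 33]
|BD| ∈ {27}
|CD| ∈ [32, 33]
|AD| ∈ [5, 60]
|BC| ∈ [5, 60]
|AC| ∈ [0, 93]

|CB| ∈ [5, 60]  (≈ [5.0000, 60.0000])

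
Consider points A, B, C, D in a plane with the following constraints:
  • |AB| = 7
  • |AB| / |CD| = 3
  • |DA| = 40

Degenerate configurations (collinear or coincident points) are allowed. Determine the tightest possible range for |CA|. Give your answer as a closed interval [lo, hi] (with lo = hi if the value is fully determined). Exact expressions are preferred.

|CA| ∈ [113/3, 127/3]  (≈ [37.6667, 42.3333])

|AB| ∈ {7}
|AD| ∈ {40}
|CD| ∈ {7/3}
|BD| ∈ [33, 47]
|AC| ∈ [113/3, 127/3]
|BC| ∈ [92/3, 148/3]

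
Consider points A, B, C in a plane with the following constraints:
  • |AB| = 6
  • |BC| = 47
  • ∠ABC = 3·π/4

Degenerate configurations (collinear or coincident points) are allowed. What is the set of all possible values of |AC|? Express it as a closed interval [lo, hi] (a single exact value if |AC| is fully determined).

|AC| = √(282·√(2) + 2245)  (≈ 51.4180)

|AB| ∈ {6}
|BC| ∈ {47}
|AC| ∈ {√(282·√(2) + 2245)}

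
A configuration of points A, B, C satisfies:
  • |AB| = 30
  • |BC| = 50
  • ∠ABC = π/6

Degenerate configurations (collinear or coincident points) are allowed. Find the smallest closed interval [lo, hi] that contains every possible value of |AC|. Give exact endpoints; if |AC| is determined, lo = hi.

|AB| ∈ {30}
|BC| ∈ {50}
|AC| ∈ {10·√(34 - 15·√(3))}

|AC| = 10·√(34 - 15·√(3))  (≈ 28.3183)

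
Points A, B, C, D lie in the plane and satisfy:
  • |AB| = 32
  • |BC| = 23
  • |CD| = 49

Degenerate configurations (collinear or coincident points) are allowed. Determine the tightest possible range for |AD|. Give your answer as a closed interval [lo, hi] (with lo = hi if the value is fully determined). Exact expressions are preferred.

|AB| ∈ {32}
|BC| ∈ {23}
|CD| ∈ {49}
|AC| ∈ [9, 55]
|BD| ∈ [26, 72]
|AD| ∈ [0, 104]

|AD| ∈ [0, 104]  (≈ [0.0000, 104.0000])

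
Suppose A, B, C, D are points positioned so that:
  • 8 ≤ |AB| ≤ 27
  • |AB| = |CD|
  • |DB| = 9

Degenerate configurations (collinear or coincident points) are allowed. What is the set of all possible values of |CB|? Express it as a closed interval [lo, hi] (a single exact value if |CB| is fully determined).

|AB| ∈ [8, 27]
|BD| ∈ {9}
|CD| ∈ [8, 27]
|AD| ∈ [0, 36]
|BC| ∈ [0, 36]
|AC| ∈ [0, 63]

|CB| ∈ [0, 36]  (≈ [0.0000, 36.0000])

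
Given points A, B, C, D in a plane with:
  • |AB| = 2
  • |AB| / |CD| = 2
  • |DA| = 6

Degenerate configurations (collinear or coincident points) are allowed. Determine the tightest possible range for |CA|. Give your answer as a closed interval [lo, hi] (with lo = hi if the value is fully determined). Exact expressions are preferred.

|CA| ∈ [5, 7]  (≈ [5.0000, 7.0000])

|AB| ∈ {2}
|AD| ∈ {6}
|CD| ∈ {1}
|BD| ∈ [4, 8]
|AC| ∈ [5, 7]
|BC| ∈ [3, 9]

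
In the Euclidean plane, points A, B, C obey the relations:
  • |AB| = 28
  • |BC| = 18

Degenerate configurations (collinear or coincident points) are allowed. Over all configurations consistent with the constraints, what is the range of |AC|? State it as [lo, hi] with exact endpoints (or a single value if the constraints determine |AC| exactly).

|AC| ∈ [10, 46]  (≈ [10.0000, 46.0000])

|AB| ∈ {28}
|BC| ∈ {18}
|AC| ∈ [10, 46]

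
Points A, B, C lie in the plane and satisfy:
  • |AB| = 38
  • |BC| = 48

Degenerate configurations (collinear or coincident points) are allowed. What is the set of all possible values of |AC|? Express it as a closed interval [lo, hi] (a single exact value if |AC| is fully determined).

|AB| ∈ {38}
|BC| ∈ {48}
|AC| ∈ [10, 86]

|AC| ∈ [10, 86]  (≈ [10.0000, 86.0000])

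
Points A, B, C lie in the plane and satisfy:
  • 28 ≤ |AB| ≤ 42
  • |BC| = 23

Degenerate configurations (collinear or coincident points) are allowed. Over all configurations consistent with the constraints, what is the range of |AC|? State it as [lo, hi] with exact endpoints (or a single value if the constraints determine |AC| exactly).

|AC| ∈ [5, 65]  (≈ [5.0000, 65.0000])

|AB| ∈ [28, 42]
|BC| ∈ {23}
|AC| ∈ [5, 65]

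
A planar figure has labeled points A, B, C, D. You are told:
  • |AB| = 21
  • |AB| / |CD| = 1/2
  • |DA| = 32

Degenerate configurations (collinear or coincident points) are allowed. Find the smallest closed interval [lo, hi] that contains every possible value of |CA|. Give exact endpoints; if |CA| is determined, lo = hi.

|CA| ∈ [10, 74]  (≈ [10.0000, 74.0000])

|AB| ∈ {21}
|AD| ∈ {32}
|CD| ∈ {42}
|BD| ∈ [11, 53]
|AC| ∈ [10, 74]
|BC| ∈ [0, 95]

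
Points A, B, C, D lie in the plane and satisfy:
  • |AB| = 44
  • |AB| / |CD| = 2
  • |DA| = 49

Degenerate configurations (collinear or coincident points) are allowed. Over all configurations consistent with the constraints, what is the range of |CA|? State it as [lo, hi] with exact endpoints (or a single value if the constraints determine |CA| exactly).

|AB| ∈ {44}
|AD| ∈ {49}
|CD| ∈ {22}
|BD| ∈ [5, 93]
|AC| ∈ [27, 71]
|BC| ∈ [0, 115]

|CA| ∈ [27, 71]  (≈ [27.0000, 71.0000])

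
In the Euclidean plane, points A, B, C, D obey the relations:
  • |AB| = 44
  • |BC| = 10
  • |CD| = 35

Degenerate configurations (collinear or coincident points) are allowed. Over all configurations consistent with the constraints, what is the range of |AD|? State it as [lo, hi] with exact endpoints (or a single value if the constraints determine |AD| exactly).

|AB| ∈ {44}
|BC| ∈ {10}
|CD| ∈ {35}
|AC| ∈ [34, 54]
|BD| ∈ [25, 45]
|AD| ∈ [0, 89]

|AD| ∈ [0, 89]  (≈ [0.0000, 89.0000])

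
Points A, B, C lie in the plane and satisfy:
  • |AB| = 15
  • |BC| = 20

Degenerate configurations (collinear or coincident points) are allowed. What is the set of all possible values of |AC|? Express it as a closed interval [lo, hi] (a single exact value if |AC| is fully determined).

|AB| ∈ {15}
|BC| ∈ {20}
|AC| ∈ [5, 35]

|AC| ∈ [5, 35]  (≈ [5.0000, 35.0000])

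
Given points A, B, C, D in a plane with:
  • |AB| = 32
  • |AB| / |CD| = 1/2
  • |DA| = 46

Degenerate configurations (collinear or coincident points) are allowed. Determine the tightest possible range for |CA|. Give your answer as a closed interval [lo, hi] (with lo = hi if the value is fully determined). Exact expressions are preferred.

|CA| ∈ [18, 110]  (≈ [18.0000, 110.0000])

|AB| ∈ {32}
|AD| ∈ {46}
|CD| ∈ {64}
|BD| ∈ [14, 78]
|AC| ∈ [18, 110]
|BC| ∈ [0, 142]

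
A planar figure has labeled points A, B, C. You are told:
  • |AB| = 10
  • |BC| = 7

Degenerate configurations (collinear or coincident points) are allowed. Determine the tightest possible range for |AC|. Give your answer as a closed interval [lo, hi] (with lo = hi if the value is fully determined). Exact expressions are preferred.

|AC| ∈ [3, 17]  (≈ [3.0000, 17.0000])

|AB| ∈ {10}
|BC| ∈ {7}
|AC| ∈ [3, 17]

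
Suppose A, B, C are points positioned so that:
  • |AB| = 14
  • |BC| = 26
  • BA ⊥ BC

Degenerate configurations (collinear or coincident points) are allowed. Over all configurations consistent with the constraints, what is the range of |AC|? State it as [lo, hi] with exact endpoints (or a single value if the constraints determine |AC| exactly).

|AB| ∈ {14}
|BC| ∈ {26}
|AC| ∈ {2·√(218)}

|AC| = 2·√(218)  (≈ 29.5296)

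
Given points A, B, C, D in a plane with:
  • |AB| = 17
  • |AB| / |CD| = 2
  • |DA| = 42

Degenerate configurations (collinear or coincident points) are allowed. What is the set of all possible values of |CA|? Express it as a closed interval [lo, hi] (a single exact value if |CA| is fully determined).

|AB| ∈ {17}
|AD| ∈ {42}
|CD| ∈ {17/2}
|BD| ∈ [25, 59]
|AC| ∈ [67/2, 101/2]
|BC| ∈ [33/2, 135/2]

|CA| ∈ [67/2, 101/2]  (≈ [33.5000, 50.5000])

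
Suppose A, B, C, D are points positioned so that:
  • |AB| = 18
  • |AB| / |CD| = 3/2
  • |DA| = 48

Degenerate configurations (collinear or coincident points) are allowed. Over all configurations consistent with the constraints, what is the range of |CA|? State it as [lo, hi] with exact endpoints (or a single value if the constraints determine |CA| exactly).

|AB| ∈ {18}
|AD| ∈ {48}
|CD| ∈ {12}
|BD| ∈ [30, 66]
|AC| ∈ [36, 60]
|BC| ∈ [18, 78]

|CA| ∈ [36, 60]  (≈ [36.0000, 60.0000])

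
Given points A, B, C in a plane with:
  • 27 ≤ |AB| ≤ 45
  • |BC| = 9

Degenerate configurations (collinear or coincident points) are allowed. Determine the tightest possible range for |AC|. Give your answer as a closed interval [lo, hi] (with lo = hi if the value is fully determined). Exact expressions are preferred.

|AB| ∈ [27, 45]
|BC| ∈ {9}
|AC| ∈ [18, 54]

|AC| ∈ [18, 54]  (≈ [18.0000, 54.0000])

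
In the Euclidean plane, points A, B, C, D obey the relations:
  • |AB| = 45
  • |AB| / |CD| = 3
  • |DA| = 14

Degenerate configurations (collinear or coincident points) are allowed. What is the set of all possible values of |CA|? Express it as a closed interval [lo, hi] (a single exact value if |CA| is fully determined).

|AB| ∈ {45}
|AD| ∈ {14}
|CD| ∈ {15}
|BD| ∈ [31, 59]
|AC| ∈ [1, 29]
|BC| ∈ [16, 74]

|CA| ∈ [1, 29]  (≈ [1.0000, 29.0000])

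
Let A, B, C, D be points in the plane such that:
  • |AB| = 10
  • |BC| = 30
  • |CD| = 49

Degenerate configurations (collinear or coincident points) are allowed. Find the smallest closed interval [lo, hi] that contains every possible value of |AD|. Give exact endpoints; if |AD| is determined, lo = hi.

|AB| ∈ {10}
|BC| ∈ {30}
|CD| ∈ {49}
|AC| ∈ [20, 40]
|BD| ∈ [19, 79]
|AD| ∈ [9, 89]

|AD| ∈ [9, 89]  (≈ [9.0000, 89.0000])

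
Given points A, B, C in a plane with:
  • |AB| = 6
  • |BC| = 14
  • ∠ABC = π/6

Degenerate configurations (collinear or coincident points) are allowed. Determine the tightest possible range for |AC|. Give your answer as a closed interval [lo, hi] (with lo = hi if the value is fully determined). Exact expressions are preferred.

|AC| = 2·√(58 - 21·√(3))  (≈ 9.3010)

|AB| ∈ {6}
|BC| ∈ {14}
|AC| ∈ {2·√(58 - 21·√(3))}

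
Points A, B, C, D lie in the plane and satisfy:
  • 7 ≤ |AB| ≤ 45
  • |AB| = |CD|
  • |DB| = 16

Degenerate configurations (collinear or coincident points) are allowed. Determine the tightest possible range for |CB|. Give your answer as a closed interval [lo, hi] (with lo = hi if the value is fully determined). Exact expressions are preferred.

|CB| ∈ [0, 61]  (≈ [0.0000, 61.0000])

|AB| ∈ [7, 45]
|BD| ∈ {16}
|CD| ∈ [7, 45]
|AD| ∈ [0, 61]
|BC| ∈ [0, 61]
|AC| ∈ [0, 106]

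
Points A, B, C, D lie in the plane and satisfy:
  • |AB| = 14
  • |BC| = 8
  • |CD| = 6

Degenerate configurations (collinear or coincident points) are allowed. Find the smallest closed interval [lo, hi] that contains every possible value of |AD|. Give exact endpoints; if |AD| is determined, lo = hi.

|AD| ∈ [0, 28]  (≈ [0.0000, 28.0000])

|AB| ∈ {14}
|BC| ∈ {8}
|CD| ∈ {6}
|AC| ∈ [6, 22]
|BD| ∈ [2, 14]
|AD| ∈ [0, 28]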